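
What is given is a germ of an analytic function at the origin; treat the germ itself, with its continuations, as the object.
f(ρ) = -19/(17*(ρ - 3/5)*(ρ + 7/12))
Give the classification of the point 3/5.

The point is a pole of order 1.

The denominator factor ρ - 3/5 vanishes at 3/5 and appears to the power 1; the numerator there equals -19/17, nonzero, and no other factor vanishes.
Hence a pole whose order is the multiplicity, 1.


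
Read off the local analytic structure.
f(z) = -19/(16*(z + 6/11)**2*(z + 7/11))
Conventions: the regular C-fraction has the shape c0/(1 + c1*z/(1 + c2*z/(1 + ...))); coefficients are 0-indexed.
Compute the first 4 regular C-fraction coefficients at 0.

Taylor coefficients (expand at 0): a_0 = -25289/4032, a_1 = 1390895/42336, a_2 = -272337241/2370816, a_3 = 50051912933/149361408.
c0 = a_0 = -25289/4032. Peel one level at a time: if S = 1 + c*z/S' with S'(0) = 1, then c is the z-coefficient of S and S' = c*z/(S - 1).
S_1 = c0/f = 1 + (110/21)*z + (2299/252)*z^2 + ...; c1 = 110/21.
S_2 = c1*z/(S_1 - 1) = 1 + (-209/120)*z + (29161/14400)*z^2 + ...; c2 = -209/120.
S_3 = c2*z/(S_2 - 1) = 1 + (2651/2280)*z + ...; c3 = 2651/2280.

The regular C-fraction coefficients are [-25289/4032, 110/21, -209/120, 2651/2280].


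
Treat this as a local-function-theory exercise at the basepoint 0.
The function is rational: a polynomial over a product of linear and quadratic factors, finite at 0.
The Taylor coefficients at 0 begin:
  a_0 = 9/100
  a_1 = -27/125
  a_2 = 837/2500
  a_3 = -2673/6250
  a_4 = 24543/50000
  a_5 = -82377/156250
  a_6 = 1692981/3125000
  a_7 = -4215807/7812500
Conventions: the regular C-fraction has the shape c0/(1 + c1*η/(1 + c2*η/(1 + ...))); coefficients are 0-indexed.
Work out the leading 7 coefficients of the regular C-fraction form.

The regular C-fraction coefficients are [9/100, 12/5, -17/20, 169/340, -465/2873, 1683/5239, -169/4092].

Taylor coefficients (read off): a_0 = 9/100, a_1 = -27/125, a_2 = 837/2500, a_3 = -2673/6250, a_4 = 24543/50000, a_5 = -82377/156250, a_6 = 1692981/3125000.
c0 = a_0 = 9/100. Peel one level at a time: if S = 1 + c*η/S' with S'(0) = 1, then c is the η-coefficient of S and S' = c*η/(S - 1).
S_1 = c0/f = 1 + (12/5)*η + (51/25)*η^2 + ...; c1 = 12/5.
S_2 = c1*η/(S_1 - 1) = 1 + (-17/20)*η + (169/400)*η^2 + ...; c2 = -17/20.
S_3 = c2*η/(S_2 - 1) = 1 + (169/340)*η + (93/1156)*η^2 + ...; c3 = 169/340.
S_4 = c3*η/(S_3 - 1) = 1 + (-465/2873)*η + (1485/28561)*η^2 + ...; c4 = -465/2873.
S_5 = c4*η/(S_4 - 1) = 1 + (1683/5239)*η + (51/3844)*η^2 + ...; c5 = 1683/5239.
S_6 = c5*η/(S_5 - 1) = 1 + (-169/4092)*η + ...; c6 = -169/4092.


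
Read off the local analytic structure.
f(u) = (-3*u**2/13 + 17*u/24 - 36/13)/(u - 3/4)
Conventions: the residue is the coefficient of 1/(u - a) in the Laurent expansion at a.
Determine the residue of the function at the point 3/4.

At the order-1 pole 3/4 set g(u) = (u - (3/4))*f(u) = -3*u**2/13 + 17*u/24 - 36/13.
Simple pole: residue = g(a) at a = 3/4, which is -985/416.

The residue is -985/416.


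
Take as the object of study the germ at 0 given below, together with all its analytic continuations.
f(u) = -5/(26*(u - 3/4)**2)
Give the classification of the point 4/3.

Denominator factors: u - 3/4 = 7/12 at u = 4/3 — none vanishes.
So the germ continues analytically to 4/3.

The point is a regular point.


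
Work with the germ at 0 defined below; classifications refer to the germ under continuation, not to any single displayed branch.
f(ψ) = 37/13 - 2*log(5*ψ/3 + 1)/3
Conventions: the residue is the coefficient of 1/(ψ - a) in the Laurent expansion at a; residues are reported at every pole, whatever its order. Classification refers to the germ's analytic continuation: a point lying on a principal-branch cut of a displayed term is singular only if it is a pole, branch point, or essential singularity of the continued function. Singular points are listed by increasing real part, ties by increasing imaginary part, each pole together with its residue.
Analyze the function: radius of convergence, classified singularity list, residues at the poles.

Branch term (-2/3)*log(1 - ψ/(-3/5)): its argument vanishes at ψ = -3/5, a logarithmic branch point, modulus 3/5.
The radius of convergence is the smallest modulus among the singular points: 3/5.

Radius of convergence at 0: 3/5.
At -3/5: a logarithmic branch point.


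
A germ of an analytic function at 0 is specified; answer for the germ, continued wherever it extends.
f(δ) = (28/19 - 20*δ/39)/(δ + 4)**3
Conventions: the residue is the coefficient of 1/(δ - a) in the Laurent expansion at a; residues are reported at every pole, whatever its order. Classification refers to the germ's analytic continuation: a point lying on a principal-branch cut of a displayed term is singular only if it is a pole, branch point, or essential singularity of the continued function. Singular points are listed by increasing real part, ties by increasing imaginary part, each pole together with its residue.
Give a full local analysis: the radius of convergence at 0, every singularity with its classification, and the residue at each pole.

Radius of convergence at 0: 4.
At -4: a pole of order 3; residue 0.

Denominator factor (δ + 4)^3: pole of order 3 at -4, modulus 4.
The radius of convergence is the smallest modulus among the singular points: 4.
At the order-3 pole -4 set g(δ) = (δ - (-4))^3*f(δ) = 28/19 - 20*δ/39.
Order-3 pole: residue = g''(a)/2; g''(-4) = 0, so the residue is 0.


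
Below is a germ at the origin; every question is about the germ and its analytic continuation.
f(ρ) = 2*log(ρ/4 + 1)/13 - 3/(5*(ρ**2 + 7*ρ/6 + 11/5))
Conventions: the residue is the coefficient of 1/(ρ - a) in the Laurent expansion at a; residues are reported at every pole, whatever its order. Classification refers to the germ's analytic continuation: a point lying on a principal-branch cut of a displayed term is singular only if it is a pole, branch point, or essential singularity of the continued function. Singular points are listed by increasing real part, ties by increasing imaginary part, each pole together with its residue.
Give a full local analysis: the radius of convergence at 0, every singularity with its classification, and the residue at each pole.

Radius of convergence at 0: (1/5)*sqrt(55).
At -4: a logarithmic branch point.
At (-7/12) - ((1/60)*sqrt(6695))*i: a pole of order 1; residue -((18/6695)*sqrt(6695))*i.
At (-7/12) + ((1/60)*sqrt(6695))*i: a pole of order 1; residue ((18/6695)*sqrt(6695))*i.

Denominator factor (ρ**2 + 7*ρ/6 + 11/5): discriminant -1339/180, complex-conjugate roots (-7/12) + ((1/60)*sqrt(6695))*i and (-7/12) - ((1/60)*sqrt(6695))*i; poles of order 1, moduli (1/5)*sqrt(55) and (1/5)*sqrt(55).
Branch term (2/13)*log(1 - ρ/(-4)): its argument vanishes at ρ = -4, a logarithmic branch point, modulus 4.
The radius of convergence is the smallest modulus among the singular points: (1/5)*sqrt(55).
The branch term is analytic at (-7/12) - ((1/60)*sqrt(6695))*i and contributes nothing to the residue; only the rational part matters.
The factor ρ**2 + 7*ρ/6 + 11/5 splits as (ρ - a)(ρ - a') with a = (-7/12) - ((1/60)*sqrt(6695))*i, a' = (-7/12) + ((1/60)*sqrt(6695))*i. At the order-1 pole a set g(ρ) = (ρ - a)*(rational part) = [-3/5] / (ρ - a').
Simple pole: residue = g(a) at a = (-7/12) - ((1/60)*sqrt(6695))*i, which is -((18/6695)*sqrt(6695))*i.
The branch term is analytic at (-7/12) + ((1/60)*sqrt(6695))*i and contributes nothing to the residue; only the rational part matters.
The factor ρ**2 + 7*ρ/6 + 11/5 splits as (ρ - a)(ρ - a') with a = (-7/12) + ((1/60)*sqrt(6695))*i, a' = (-7/12) - ((1/60)*sqrt(6695))*i. At the order-1 pole a set g(ρ) = (ρ - a)*(rational part) = [-3/5] / (ρ - a').
Simple pole: residue = g(a) at a = (-7/12) + ((1/60)*sqrt(6695))*i, which is ((18/6695)*sqrt(6695))*i.
List the singular points by increasing real part (a conjugate pair: the negative imaginary part first).


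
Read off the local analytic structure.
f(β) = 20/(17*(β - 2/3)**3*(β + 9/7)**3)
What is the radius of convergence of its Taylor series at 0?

The radius of convergence is 2/3.

Denominator factor (β + 9/7)^3: pole of order 3 at -9/7, modulus 9/7.
Denominator factor (β - 2/3)^3: pole of order 3 at 2/3, modulus 2/3.
The radius of convergence is the smallest modulus among the singular points: 2/3.


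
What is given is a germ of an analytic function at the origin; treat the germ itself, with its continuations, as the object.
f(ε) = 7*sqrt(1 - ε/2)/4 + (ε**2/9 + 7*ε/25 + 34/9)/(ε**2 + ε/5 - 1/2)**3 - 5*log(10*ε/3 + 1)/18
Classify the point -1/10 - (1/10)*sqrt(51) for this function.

The point is a pole of order 3.

The denominator factor ε**2 + ε/5 - 1/2 vanishes at -1/10 - (1/10)*sqrt(51) and appears to the power 3; the numerator there equals 8567/2250 - (29/1125)*sqrt(51), nonzero, and no other factor vanishes.
The branch terms are analytic at this point.
Hence a pole whose order is the multiplicity, 3.


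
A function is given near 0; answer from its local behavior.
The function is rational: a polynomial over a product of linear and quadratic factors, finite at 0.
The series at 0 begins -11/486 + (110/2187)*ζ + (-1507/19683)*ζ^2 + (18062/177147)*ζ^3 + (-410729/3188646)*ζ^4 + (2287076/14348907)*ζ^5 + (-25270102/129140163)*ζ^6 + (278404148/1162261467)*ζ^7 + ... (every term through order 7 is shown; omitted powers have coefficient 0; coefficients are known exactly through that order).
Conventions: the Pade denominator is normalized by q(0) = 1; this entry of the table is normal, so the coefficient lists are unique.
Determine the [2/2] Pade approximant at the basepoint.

The Pade approximant has numerator coefficients [-11/486, 3553/380538, -1529/761076]; denominator coefficients [1, 1417/783, 10255/14094].

Taylor coefficients needed (read off): a_0 = -11/486, a_1 = 110/2187, a_2 = -1507/19683, a_3 = 18062/177147, a_4 = -410729/3188646.
Write the denominator as Q(ζ) = 1 + q1*ζ + q2*ζ^2. Requiring Q*f - P = O(ζ^5) with deg P <= 2 kills the coefficients of ζ^3..ζ^4 in Q*f:
  ζ^3: a_3 + q1*a_2 + q2*a_1 = 0, i.e. 18062/177147 + (-1507/19683)*q1 + (110/2187)*q2 = 0.
  ζ^4: a_4 + q1*a_3 + q2*a_2 = 0, i.e. -410729/3188646 + (18062/177147)*q1 + (-1507/19683)*q2 = 0.
Solving this linear system: q1 = 1417/783, q2 = 10255/14094.
The numerator is Q*f truncated at degree 2: P0 = a_0 = -11/486; P1 = a_1 + q1*a_0 = 3553/380538; P2 = a_2 + q1*a_1 + q2*a_0 = -1529/761076.


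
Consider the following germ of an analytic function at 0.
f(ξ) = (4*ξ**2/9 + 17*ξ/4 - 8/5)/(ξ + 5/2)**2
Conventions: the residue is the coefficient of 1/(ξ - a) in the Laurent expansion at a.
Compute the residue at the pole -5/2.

At the order-2 pole -5/2 set g(ξ) = (ξ - (-5/2))^2*f(ξ) = 4*ξ**2/9 + 17*ξ/4 - 8/5.
Order-2 pole: residue = g'(a); g'(-5/2) = 73/36, so the residue is 73/36.

The residue is 73/36.


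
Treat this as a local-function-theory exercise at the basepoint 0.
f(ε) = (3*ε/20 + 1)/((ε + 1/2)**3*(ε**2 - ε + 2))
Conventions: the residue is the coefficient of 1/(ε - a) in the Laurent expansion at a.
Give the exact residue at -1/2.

At the order-3 pole -1/2 set g(ε) = (ε - (-1/2))^3*f(ε) = (3*ε/20 + 1)/(ε**2 - ε + 2).
Order-3 pole: residue = g''(a)/2; g''(-1/2) = 1268/6655, so the residue is 634/6655.

The residue is 634/6655.


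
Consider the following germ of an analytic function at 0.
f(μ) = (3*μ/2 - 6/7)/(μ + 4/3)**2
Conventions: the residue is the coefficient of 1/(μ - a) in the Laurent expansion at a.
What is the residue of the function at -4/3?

At the order-2 pole -4/3 set g(μ) = (μ - (-4/3))^2*f(μ) = 3*μ/2 - 6/7.
Order-2 pole: residue = g'(a); g'(-4/3) = 3/2, so the residue is 3/2.

The residue is 3/2.


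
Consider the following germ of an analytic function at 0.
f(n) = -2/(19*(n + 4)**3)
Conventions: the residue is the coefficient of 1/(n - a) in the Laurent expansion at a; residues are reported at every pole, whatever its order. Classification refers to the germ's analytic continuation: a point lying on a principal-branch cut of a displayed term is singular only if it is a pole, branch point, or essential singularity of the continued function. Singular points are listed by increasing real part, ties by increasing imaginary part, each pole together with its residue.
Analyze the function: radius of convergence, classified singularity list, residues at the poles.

Radius of convergence at 0: 4.
At -4: a pole of order 3; residue 0.

Denominator factor (n + 4)^3: pole of order 3 at -4, modulus 4.
The radius of convergence is the smallest modulus among the singular points: 4.
At the order-3 pole -4 set g(n) = (n - (-4))^3*f(n) = -2/19.
Order-3 pole: residue = g''(a)/2; g''(-4) = 0, so the residue is 0.


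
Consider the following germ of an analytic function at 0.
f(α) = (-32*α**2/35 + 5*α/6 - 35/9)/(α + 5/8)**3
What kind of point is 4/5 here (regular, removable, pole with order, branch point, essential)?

Denominator factors: α + 5/8 = 57/40 at α = 4/5 — none vanishes.
So the germ continues analytically to 4/5.

The point is a regular point.


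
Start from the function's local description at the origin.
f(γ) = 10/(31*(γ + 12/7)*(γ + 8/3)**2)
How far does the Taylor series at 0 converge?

Denominator factor (γ + 8/3)^2: pole of order 2 at -8/3, modulus 8/3.
Denominator factor (γ + 12/7): pole of order 1 at -12/7, modulus 12/7.
The radius of convergence is the smallest modulus among the singular points: 12/7.

The radius of convergence is 12/7.


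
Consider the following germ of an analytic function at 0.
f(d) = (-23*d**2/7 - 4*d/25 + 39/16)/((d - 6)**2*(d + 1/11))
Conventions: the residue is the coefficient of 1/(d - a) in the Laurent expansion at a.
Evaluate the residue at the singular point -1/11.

At the order-1 pole -1/11 set g(d) = (d - (-1/11))*f(d) = (-23*d**2/7 - 4*d/25 + 39/16)/(d - 6)**2.
Simple pole: residue = g(a) at a = -1/11, which is 821553/12569200.

The residue is 821553/12569200.


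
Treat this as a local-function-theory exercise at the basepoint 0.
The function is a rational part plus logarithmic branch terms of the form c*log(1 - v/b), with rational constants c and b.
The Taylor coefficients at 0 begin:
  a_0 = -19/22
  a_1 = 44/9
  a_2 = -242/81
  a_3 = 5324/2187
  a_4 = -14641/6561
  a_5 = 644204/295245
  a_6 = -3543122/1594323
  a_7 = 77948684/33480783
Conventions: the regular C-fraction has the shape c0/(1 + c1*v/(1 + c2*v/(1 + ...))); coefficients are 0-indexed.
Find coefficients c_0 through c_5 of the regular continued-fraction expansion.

Taylor coefficients (read off): a_0 = -19/22, a_1 = 44/9, a_2 = -242/81, a_3 = 5324/2187, a_4 = -14641/6561, a_5 = 644204/295245.
c0 = a_0 = -19/22. Peel one level at a time: if S = 1 + c*v/S' with S'(0) = 1, then c is the v-coefficient of S and S' = c*v/(S - 1).
S_1 = c0/f = 1 + (968/171)*v + (835868/29241)*v^2 + ...; c1 = 968/171.
S_2 = c1*v/(S_1 - 1) = 1 + (-1727/342)*v + (-121/972)*v^2 + ...; c2 = -1727/342.
S_3 = c2*v/(S_2 - 1) = 1 + (-209/8478)*v + (563255/35938242)*v^2 + ...; c3 = -209/8478.
S_4 = c3*v/(S_3 - 1) = 1 + (2695/4239)*v + (-121/1215)*v^2 + ...; c4 = 2695/4239.
S_5 = c4*v/(S_4 - 1) = 1 + (1727/11025)*v + ...; c5 = 1727/11025.

The regular C-fraction coefficients are [-19/22, 968/171, -1727/342, -209/8478, 2695/4239, 1727/11025].


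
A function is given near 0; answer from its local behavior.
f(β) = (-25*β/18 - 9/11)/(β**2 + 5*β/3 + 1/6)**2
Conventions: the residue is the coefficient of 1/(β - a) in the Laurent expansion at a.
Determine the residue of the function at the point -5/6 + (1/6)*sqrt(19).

The residue is -(403/7942)*sqrt(19).

The factor β**2 + 5*β/3 + 1/6 splits as (β - a)(β - a') with a = -5/6 + (1/6)*sqrt(19), a' = -5/6 - (1/6)*sqrt(19). At the order-2 pole a set g(β) = (β - a)^2*f(β) = [-25*β/18 - 9/11] / (β - a')^2.
Order-2 pole: residue = g'(a); g'(-5/6 + (1/6)*sqrt(19)) = -(403/7942)*sqrt(19), so the residue is -(403/7942)*sqrt(19).


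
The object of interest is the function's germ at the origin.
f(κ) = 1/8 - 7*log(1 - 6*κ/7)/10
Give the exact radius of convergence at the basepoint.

Branch term (-7/10)*log(1 - κ/(7/6)): its argument vanishes at κ = 7/6, a logarithmic branch point, modulus 7/6.
The radius of convergence is the smallest modulus among the singular points: 7/6.

The radius of convergence is 7/6.


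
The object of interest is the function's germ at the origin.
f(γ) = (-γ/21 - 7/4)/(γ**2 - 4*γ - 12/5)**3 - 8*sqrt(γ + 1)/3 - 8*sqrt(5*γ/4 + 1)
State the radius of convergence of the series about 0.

The radius of convergence is -2 + (4/5)*sqrt(10).

Denominator factor (γ**2 - 4*γ - 12/5)^3: discriminant 128/5, real irrational roots 2 + (4/5)*sqrt(10) and 2 - (4/5)*sqrt(10); poles of order 3, moduli 2 + (4/5)*sqrt(10) and -2 + (4/5)*sqrt(10).
Branch term (-8)*sqrt(1 - γ/(-4/5)): its argument vanishes at γ = -4/5, a square-root branch point, modulus 4/5.
Branch term (-8/3)*sqrt(1 - γ/(-1)): its argument vanishes at γ = -1, a square-root branch point, modulus 1.
The radius of convergence is the smallest modulus among the singular points: -2 + (4/5)*sqrt(10).


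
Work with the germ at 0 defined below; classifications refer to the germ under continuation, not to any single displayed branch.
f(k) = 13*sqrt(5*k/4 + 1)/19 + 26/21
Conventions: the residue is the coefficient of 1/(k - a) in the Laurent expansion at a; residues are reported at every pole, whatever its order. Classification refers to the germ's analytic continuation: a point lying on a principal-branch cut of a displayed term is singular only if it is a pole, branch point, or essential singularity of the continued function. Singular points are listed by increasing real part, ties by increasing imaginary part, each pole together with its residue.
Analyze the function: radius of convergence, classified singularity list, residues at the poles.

Radius of convergence at 0: 4/5.
At -4/5: an algebraic (square-root) branch point.

Branch term (13/19)*sqrt(1 - k/(-4/5)): its argument vanishes at k = -4/5, a square-root branch point, modulus 4/5.
The radius of convergence is the smallest modulus among the singular points: 4/5.


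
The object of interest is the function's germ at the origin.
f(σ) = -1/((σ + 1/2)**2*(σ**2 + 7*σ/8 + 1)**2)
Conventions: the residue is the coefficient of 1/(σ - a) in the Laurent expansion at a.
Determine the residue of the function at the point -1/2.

The residue is -1024/2197.

At the order-2 pole -1/2 set g(σ) = (σ - (-1/2))^2*f(σ) = -1/(σ**2 + 7*σ/8 + 1)**2.
Order-2 pole: residue = g'(a); g'(-1/2) = -1024/2197, so the residue is -1024/2197.


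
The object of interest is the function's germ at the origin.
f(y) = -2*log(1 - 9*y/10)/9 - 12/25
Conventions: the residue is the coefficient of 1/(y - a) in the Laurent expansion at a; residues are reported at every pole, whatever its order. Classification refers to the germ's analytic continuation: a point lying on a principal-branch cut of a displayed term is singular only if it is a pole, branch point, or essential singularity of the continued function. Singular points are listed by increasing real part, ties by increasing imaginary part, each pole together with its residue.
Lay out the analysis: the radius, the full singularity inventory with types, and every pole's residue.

Branch term (-2/9)*log(1 - y/(10/9)): its argument vanishes at y = 10/9, a logarithmic branch point, modulus 10/9.
The radius of convergence is the smallest modulus among the singular points: 10/9.

Radius of convergence at 0: 10/9.
At 10/9: a logarithmic branch point.


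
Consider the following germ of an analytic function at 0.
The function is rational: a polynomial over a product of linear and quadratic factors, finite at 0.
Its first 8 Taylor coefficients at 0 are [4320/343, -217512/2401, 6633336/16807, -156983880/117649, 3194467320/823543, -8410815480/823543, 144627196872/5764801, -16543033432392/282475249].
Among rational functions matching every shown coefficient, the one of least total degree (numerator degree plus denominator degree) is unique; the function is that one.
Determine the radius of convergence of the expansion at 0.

No rational of total degree below 6 reproduces all 8 coefficients; solving the [2/4] Pade equations on them gives f(ε) = (25*ε**2/9 - 21*ε/8 + 5/2)/((ε + 7/12)**3*(ε + 1)), whose expansion matches every shown term.
Denominator factor (ε + 7/12)^3: pole of order 3 at -7/12, modulus 7/12.
Denominator factor (ε + 1): pole of order 1 at -1, modulus 1.
The radius of convergence is the smallest modulus among the singular points: 7/12.

The radius of convergence is 7/12.


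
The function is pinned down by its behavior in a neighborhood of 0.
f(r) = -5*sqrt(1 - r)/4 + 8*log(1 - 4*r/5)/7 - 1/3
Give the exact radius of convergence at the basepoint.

The radius of convergence is 1.

Branch term (8/7)*log(1 - r/(5/4)): its argument vanishes at r = 5/4, a logarithmic branch point, modulus 5/4.
Branch term (-5/4)*sqrt(1 - r/(1)): its argument vanishes at r = 1, a square-root branch point, modulus 1.
The radius of convergence is the smallest modulus among the singular points: 1.


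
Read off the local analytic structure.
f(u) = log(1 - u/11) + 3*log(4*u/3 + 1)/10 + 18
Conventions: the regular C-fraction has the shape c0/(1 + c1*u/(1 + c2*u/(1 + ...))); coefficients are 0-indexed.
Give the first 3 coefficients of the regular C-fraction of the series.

The regular C-fraction coefficients are [18, -17/990, 7517/8415].

Taylor coefficients (expand at 0): a_0 = 18, a_1 = 17/55, a_2 = -983/3630.
c0 = a_0 = 18. Peel one level at a time: if S = 1 + c*u/S' with S'(0) = 1, then c is the u-coefficient of S and S' = c*u/(S - 1).
S_1 = c0/f = 1 + (-17/990)*u + (7517/490050)*u^2 + ...; c1 = -17/990.
S_2 = c1*u/(S_1 - 1) = 1 + (7517/8415)*u + ...; c2 = 7517/8415.


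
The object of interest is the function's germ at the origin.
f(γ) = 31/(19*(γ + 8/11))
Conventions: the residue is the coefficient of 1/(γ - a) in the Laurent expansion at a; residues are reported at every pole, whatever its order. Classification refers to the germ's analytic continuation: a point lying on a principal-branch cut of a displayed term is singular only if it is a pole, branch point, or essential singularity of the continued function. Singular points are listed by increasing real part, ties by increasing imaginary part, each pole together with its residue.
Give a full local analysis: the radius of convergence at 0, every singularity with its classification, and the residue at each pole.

Radius of convergence at 0: 8/11.
At -8/11: a pole of order 1; residue 31/19.

Denominator factor (γ + 8/11): pole of order 1 at -8/11, modulus 8/11.
The radius of convergence is the smallest modulus among the singular points: 8/11.
At the order-1 pole -8/11 set g(γ) = (γ - (-8/11))*f(γ) = 31/19.
Simple pole: residue = g(a) at a = -8/11, which is 31/19.


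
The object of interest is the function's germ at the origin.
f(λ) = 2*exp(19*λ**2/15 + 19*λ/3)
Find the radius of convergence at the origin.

The factor exp(19*λ**2/15 + 19*λ/3) is entire and contributes no finite singular point.
The polynomial part has no poles.
No finite singular points: the Taylor series at 0 converges everywhere.

The radius of convergence is infinite.


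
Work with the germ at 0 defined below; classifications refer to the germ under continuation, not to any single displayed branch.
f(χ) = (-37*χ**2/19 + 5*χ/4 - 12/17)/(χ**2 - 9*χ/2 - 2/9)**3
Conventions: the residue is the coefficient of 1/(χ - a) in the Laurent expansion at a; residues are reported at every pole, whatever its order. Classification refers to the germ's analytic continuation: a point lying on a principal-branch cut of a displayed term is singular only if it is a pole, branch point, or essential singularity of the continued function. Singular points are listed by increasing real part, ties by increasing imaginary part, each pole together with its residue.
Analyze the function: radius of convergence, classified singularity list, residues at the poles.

Radius of convergence at 0: -9/4 + (1/12)*sqrt(761).
At 9/4 - (1/12)*sqrt(761): a pole of order 3; residue (65124540/142349679163)*sqrt(761).
At 9/4 + (1/12)*sqrt(761): a pole of order 3; residue -(65124540/142349679163)*sqrt(761).


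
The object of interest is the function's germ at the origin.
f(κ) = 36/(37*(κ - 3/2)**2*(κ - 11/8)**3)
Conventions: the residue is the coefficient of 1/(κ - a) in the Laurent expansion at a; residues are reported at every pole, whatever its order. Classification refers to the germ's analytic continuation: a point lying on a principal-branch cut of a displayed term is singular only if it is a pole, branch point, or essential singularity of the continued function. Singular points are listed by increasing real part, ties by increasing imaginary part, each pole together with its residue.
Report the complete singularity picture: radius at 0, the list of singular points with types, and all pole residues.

Radius of convergence at 0: 11/8.
At 11/8: a pole of order 3; residue 442368/37.
At 3/2: a pole of order 2; residue -442368/37.

Denominator factor (κ - 11/8)^3: pole of order 3 at 11/8, modulus 11/8.
Denominator factor (κ - 3/2)^2: pole of order 2 at 3/2, modulus 3/2.
The radius of convergence is the smallest modulus among the singular points: 11/8.
At the order-3 pole 11/8 set g(κ) = (κ - (11/8))^3*f(κ) = 36/(37*(κ - 3/2)**2).
Order-3 pole: residue = g''(a)/2; g''(11/8) = 884736/37, so the residue is 442368/37.
At the order-2 pole 3/2 set g(κ) = (κ - (3/2))^2*f(κ) = 36/(37*(κ - 11/8)**3).
Order-2 pole: residue = g'(a); g'(3/2) = -442368/37, so the residue is -442368/37.
List the singular points by increasing real part (a conjugate pair: the negative imaginary part first).


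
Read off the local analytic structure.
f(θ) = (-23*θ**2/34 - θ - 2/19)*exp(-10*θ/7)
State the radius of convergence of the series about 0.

The factor exp(-10*θ/7) is entire and contributes no finite singular point.
The polynomial part has no poles.
No finite singular points: the Taylor series at 0 converges everywhere.

The radius of convergence is infinite.


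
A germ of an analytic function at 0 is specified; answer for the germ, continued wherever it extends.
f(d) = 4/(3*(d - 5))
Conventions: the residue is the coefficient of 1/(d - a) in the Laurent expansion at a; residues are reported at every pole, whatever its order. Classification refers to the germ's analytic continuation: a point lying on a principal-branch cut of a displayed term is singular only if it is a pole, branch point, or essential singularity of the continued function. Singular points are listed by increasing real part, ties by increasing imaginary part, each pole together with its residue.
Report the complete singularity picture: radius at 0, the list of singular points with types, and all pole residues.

Denominator factor (d - 5): pole of order 1 at 5, modulus 5.
The radius of convergence is the smallest modulus among the singular points: 5.
At the order-1 pole 5 set g(d) = (d - (5))*f(d) = 4/3.
Simple pole: residue = g(a) at a = 5, which is 4/3.

Radius of convergence at 0: 5.
At 5: a pole of order 1; residue 4/3.


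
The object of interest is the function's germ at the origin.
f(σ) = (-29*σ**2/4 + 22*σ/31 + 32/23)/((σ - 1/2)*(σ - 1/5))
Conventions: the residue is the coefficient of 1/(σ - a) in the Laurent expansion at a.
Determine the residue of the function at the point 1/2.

The residue is -3785/17112.

At the order-1 pole 1/2 set g(σ) = (σ - (1/2))*f(σ) = (-29*σ**2/4 + 22*σ/31 + 32/23)/(σ - 1/5).
Simple pole: residue = g(a) at a = 1/2, which is -3785/17112.


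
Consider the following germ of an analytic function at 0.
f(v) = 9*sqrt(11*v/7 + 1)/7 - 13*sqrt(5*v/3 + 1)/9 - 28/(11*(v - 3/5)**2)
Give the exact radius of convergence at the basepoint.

The radius of convergence is 3/5.

Denominator factor (v - 3/5)^2: pole of order 2 at 3/5, modulus 3/5.
Branch term (-13/9)*sqrt(1 - v/(-3/5)): its argument vanishes at v = -3/5, a square-root branch point, modulus 3/5.
Branch term (9/7)*sqrt(1 - v/(-7/11)): its argument vanishes at v = -7/11, a square-root branch point, modulus 7/11.
The radius of convergence is the smallest modulus among the singular points: 3/5.


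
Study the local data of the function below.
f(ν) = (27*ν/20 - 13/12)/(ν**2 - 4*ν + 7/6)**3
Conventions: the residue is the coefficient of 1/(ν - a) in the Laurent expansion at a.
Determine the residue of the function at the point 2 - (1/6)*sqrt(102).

The factor ν**2 - 4*ν + 7/6 splits as (ν - a)(ν - a') with a = 2 - (1/6)*sqrt(102), a' = 2 + (1/6)*sqrt(102). At the order-3 pole a set g(ν) = (ν - a)^3*f(ν) = [27*ν/20 - 13/12] / (ν - a')^3.
Order-3 pole: residue = g''(a)/2; g''(2 - (1/6)*sqrt(102)) = -(873/196520)*sqrt(102), so the residue is -(873/393040)*sqrt(102).

The residue is -(873/393040)*sqrt(102).


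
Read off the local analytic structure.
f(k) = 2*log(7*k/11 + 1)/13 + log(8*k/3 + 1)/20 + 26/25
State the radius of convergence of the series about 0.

The radius of convergence is 3/8.

Branch term (2/13)*log(1 - k/(-11/7)): its argument vanishes at k = -11/7, a logarithmic branch point, modulus 11/7.
Branch term (1/20)*log(1 - k/(-3/8)): its argument vanishes at k = -3/8, a logarithmic branch point, modulus 3/8.
The radius of convergence is the smallest modulus among the singular points: 3/8.


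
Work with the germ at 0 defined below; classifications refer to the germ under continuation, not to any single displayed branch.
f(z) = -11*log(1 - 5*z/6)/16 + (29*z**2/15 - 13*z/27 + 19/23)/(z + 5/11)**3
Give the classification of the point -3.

Denominator factors: z + 5/11 = -28/11 at z = -3 — none vanishes.
Branch term log(1 - z/(6/5)): argument at -3 is 7/2, nonzero, so -3 is not its branch point (a point on a principal cut is still regular for the continued germ).
So the germ continues analytically to -3.

The point is a regular point.


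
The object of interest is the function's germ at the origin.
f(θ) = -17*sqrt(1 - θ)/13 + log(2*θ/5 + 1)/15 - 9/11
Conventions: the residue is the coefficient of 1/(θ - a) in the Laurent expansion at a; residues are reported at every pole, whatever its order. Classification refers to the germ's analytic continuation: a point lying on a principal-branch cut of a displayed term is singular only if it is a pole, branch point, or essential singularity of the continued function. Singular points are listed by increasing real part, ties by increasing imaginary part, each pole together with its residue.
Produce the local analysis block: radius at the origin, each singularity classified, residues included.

Branch term (-17/13)*sqrt(1 - θ/(1)): its argument vanishes at θ = 1, a square-root branch point, modulus 1.
Branch term (1/15)*log(1 - θ/(-5/2)): its argument vanishes at θ = -5/2, a logarithmic branch point, modulus 5/2.
The radius of convergence is the smallest modulus among the singular points: 1.
List the singular points by increasing real part (a conjugate pair: the negative imaginary part first).

Radius of convergence at 0: 1.
At -5/2: a logarithmic branch point.
At 1: an algebraic (square-root) branch point.


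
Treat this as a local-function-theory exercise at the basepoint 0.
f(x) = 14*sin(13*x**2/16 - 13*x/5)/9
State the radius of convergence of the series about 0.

The radius of convergence is infinite.

The factor -sin(13*x**2/16 - 13*x/5) is entire and contributes no finite singular point.
The polynomial part has no poles.
No finite singular points: the Taylor series at 0 converges everywhere.


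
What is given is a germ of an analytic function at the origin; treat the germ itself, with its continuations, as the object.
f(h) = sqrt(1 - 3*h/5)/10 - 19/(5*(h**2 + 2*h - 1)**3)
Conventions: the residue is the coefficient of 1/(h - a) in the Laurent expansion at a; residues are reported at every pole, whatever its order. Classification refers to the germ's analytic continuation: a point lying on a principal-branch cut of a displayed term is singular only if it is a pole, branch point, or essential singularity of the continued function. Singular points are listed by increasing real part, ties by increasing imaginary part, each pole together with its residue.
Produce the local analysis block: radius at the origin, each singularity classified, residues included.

Denominator factor (h**2 + 2*h - 1)^3: discriminant 8, real irrational roots -1 + sqrt(2) and -1 - sqrt(2); poles of order 3, moduli -1 + sqrt(2) and 1 + sqrt(2).
Branch term (1/10)*sqrt(1 - h/(5/3)): its argument vanishes at h = 5/3, a square-root branch point, modulus 5/3.
The radius of convergence is the smallest modulus among the singular points: -1 + sqrt(2).
The branch term is analytic at -1 - sqrt(2) and contributes nothing to the residue; only the rational part matters.
The factor h**2 + 2*h - 1 splits as (h - a)(h - a') with a = -1 - sqrt(2), a' = -1 + sqrt(2). At the order-3 pole a set g(h) = (h - a)^3*(rational part) = [-19/5] / (h - a')^3.
Order-3 pole: residue = g''(a)/2; g''(-1 - sqrt(2)) = (57/320)*sqrt(2), so the residue is (57/640)*sqrt(2).
The branch term is analytic at -1 + sqrt(2) and contributes nothing to the residue; only the rational part matters.
The factor h**2 + 2*h - 1 splits as (h - a)(h - a') with a = -1 + sqrt(2), a' = -1 - sqrt(2). At the order-3 pole a set g(h) = (h - a)^3*(rational part) = [-19/5] / (h - a')^3.
Order-3 pole: residue = g''(a)/2; g''(-1 + sqrt(2)) = -(57/320)*sqrt(2), so the residue is -(57/640)*sqrt(2).
List the singular points by increasing real part (a conjugate pair: the negative imaginary part first).

Radius of convergence at 0: -1 + sqrt(2).
At -1 - sqrt(2): a pole of order 3; residue (57/640)*sqrt(2).
At -1 + sqrt(2): a pole of order 3; residue -(57/640)*sqrt(2).
At 5/3: an algebraic (square-root) branch point.


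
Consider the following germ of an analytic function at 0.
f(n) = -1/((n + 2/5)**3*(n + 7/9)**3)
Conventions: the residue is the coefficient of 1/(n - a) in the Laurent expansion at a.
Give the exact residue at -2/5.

At the order-3 pole -2/5 set g(n) = (n - (-2/5))^3*f(n) = -1/(n + 7/9)**3.
Order-3 pole: residue = g''(a)/2; g''(-2/5) = -2214337500/1419857, so the residue is -1107168750/1419857.

The residue is -1107168750/1419857.


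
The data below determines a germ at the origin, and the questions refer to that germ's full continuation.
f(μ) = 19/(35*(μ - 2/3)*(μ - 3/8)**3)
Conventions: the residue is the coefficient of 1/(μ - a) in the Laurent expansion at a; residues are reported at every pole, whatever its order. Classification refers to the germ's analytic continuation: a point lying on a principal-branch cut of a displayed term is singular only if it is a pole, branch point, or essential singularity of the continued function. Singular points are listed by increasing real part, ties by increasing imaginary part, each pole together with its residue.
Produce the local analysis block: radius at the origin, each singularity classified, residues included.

Radius of convergence at 0: 3/8.
At 3/8: a pole of order 3; residue -262656/12005.
At 2/3: a pole of order 1; residue 262656/12005.

Denominator factor (μ - 3/8)^3: pole of order 3 at 3/8, modulus 3/8.
Denominator factor (μ - 2/3): pole of order 1 at 2/3, modulus 2/3.
The radius of convergence is the smallest modulus among the singular points: 3/8.
At the order-3 pole 3/8 set g(μ) = (μ - (3/8))^3*f(μ) = 19/(35*(μ - 2/3)).
Order-3 pole: residue = g''(a)/2; g''(3/8) = -525312/12005, so the residue is -262656/12005.
At the order-1 pole 2/3 set g(μ) = (μ - (2/3))*f(μ) = 19/(35*(μ - 3/8)**3).
Simple pole: residue = g(a) at a = 2/3, which is 262656/12005.
List the singular points by increasing real part (a conjugate pair: the negative imaginary part first).


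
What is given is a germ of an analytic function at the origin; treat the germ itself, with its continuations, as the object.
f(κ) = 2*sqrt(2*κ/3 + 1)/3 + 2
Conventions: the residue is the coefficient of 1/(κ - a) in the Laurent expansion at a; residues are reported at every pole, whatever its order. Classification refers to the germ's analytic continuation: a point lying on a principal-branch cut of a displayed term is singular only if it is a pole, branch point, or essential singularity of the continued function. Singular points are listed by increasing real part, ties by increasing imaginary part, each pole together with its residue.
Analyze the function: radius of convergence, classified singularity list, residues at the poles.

Branch term (2/3)*sqrt(1 - κ/(-3/2)): its argument vanishes at κ = -3/2, a square-root branch point, modulus 3/2.
The radius of convergence is the smallest modulus among the singular points: 3/2.

Radius of convergence at 0: 3/2.
At -3/2: an algebraic (square-root) branch point.


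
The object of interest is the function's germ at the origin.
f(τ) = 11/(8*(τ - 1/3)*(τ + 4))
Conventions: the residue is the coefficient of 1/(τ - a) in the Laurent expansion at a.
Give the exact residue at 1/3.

At the order-1 pole 1/3 set g(τ) = (τ - (1/3))*f(τ) = 11/(8*(τ + 4)).
Simple pole: residue = g(a) at a = 1/3, which is 33/104.

The residue is 33/104.


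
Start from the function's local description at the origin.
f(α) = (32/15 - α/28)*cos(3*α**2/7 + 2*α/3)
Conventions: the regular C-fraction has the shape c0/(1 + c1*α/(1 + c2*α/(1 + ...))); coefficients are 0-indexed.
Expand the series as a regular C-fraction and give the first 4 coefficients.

Taylor coefficients (expand at 0): a_0 = 32/15, a_1 = -1/28, a_2 = -64/135, a_3 = -379/630.
c0 = a_0 = 32/15. Peel one level at a time: if S = 1 + c*α/S' with S'(0) = 1, then c is the α-coefficient of S and S' = c*α/(S - 1).
S_1 = c0/f = 1 + (15/896)*α + (1607657/7225344)*α^2 + ...; c1 = 15/896.
S_2 = c1*α/(S_1 - 1) = 1 + (-1607657/120960)*α + (2904274/18225)*α^2 + ...; c2 = -1607657/120960.
S_3 = c2*α/(S_2 - 1) = 1 + (2602229504/217033695)*α + ...; c3 = 2602229504/217033695.

The regular C-fraction coefficients are [32/15, 15/896, -1607657/120960, 2602229504/217033695].


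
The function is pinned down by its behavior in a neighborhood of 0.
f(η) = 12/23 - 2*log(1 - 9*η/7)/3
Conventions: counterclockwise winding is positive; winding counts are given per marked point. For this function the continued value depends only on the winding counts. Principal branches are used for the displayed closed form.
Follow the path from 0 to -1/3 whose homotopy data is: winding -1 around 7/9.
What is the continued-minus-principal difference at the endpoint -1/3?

The rational part is single-valued and drops out of the difference; each branch term changes only by its own monodromy.
(-2/3)*log(1 - η/(7/9)): each positive loop around 7/9 adds 2*pi*i to the log, so winding -1 contributes (-2/3)*(-1)*2*pi*i = (4/3)*pi*i.
Summing the contributions at η = -1/3 gives (4/3)*pi*i.

Continued minus principal equals (4/3)*pi*i.


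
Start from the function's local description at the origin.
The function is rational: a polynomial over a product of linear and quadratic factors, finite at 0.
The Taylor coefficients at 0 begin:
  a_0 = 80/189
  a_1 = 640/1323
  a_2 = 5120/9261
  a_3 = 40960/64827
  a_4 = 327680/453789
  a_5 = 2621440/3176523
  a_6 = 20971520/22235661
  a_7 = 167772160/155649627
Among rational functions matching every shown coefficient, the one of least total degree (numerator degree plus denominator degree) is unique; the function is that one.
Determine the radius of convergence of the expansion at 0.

No rational of total degree below 1 reproduces all 8 coefficients; solving the [0/1] Pade equations on them gives f(u) = -10/(27*(u - 7/8)), whose expansion matches every shown term.
Denominator factor (u - 7/8): pole of order 1 at 7/8, modulus 7/8.
The radius of convergence is the smallest modulus among the singular points: 7/8.

The radius of convergence is 7/8.


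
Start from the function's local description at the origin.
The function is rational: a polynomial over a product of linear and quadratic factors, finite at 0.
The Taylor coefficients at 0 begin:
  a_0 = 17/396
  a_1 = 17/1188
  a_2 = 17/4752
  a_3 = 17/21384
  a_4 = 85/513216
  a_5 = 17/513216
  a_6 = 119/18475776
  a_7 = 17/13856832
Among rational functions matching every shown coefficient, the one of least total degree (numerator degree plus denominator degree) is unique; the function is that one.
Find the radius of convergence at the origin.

The radius of convergence is 6.

No rational of total degree below 2 reproduces all 8 coefficients; solving the [0/2] Pade equations on them gives f(λ) = 17/(11*(λ - 6)**2), whose expansion matches every shown term.
Denominator factor (λ - 6)^2: pole of order 2 at 6, modulus 6.
The radius of convergence is the smallest modulus among the singular points: 6.
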